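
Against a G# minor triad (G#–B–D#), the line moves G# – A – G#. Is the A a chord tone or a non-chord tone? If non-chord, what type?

The harmony at that moment is G# minor triad (G#, B, D#); A is not a chord tone.
It is approached by step up from G# and left by step down to G#.
Step away and step back to the same note — a neighbor tone (upper neighbor).

Non-chord tone — a neighbor tone.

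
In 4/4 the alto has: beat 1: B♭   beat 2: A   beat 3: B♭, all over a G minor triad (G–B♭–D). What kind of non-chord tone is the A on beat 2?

Lower neighbor tone.

The harmony at that moment is G minor triad (G, B♭, D); A is not a chord tone.
It is approached by step down from B♭ and left by step up to B♭.
Step away and step back to the same note — a neighbor tone (lower neighbor).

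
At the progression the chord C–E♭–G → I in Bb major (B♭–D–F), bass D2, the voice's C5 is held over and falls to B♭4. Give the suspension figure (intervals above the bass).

At the second chord the bass is D2. The suspended C5 lies a seventh above the bass; after resolving down by step to B♭4, the interval above the bass becomes a sixth.
Suspension figures are named by those two intervals: 7–6.

7–6 suspension.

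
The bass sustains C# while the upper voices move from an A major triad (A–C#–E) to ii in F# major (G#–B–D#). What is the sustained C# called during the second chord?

Pedal tone (pedal point).

The harmony at that moment is G# minor triad (G#, B, D#); C# is not a chord tone.
It is held over (the same pitch as the preceding C#) and then sustained as the same pitch into the next harmony.
Sustained through a change of harmony — a pedal tone.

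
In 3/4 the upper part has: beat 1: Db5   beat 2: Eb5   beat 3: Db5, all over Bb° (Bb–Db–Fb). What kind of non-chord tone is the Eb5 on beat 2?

Upper neighbor tone.

The harmony at that moment is Bb diminished triad (Bb, Db, Fb); Eb5 is not a chord tone.
It is approached by step up from Db5 and left by step down to Db5.
Step away and step back to the same note — a neighbor tone (upper neighbor).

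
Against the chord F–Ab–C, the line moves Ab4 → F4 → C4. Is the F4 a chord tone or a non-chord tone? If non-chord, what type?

Chord tone (the root of F minor triad).

F minor triad contains F, Ab, C; F is the root, so it is a chord tone.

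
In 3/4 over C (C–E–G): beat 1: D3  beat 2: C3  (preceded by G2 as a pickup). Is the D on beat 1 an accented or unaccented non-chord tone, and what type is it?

Accented appoggiatura.

The harmony at that moment is C major triad (C, E, G); D3 is not a chord tone.
It is approached by leap up from G2 and left by step down to C3.
Leap in, step out — an appoggiatura.
It falls on the downbeat, so it is accented.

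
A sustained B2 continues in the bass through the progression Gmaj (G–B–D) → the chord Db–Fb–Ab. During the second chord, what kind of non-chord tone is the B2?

Pedal tone (pedal point).

The harmony at that moment is Db minor triad (Db, Fb, Ab); B2 is not a chord tone.
It is held over (the same pitch as the preceding B2) and then sustained as the same pitch into the next harmony.
Sustained through a change of harmony — a pedal tone.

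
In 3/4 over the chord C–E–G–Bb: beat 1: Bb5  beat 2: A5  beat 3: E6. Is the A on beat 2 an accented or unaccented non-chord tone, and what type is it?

The harmony at that moment is C dominant seventh chord (C, E, G, Bb); A5 is not a chord tone.
It is approached by step down from Bb5 and left by leap up to E6.
Step in, leap out — an escape tone.
It falls on a weak beat, so it is unaccented.

Unaccented escape tone.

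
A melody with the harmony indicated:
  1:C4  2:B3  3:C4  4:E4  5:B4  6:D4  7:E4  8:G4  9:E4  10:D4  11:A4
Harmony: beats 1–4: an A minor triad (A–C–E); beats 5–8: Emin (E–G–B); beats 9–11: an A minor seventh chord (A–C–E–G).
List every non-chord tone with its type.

The harmony at that moment is A minor triad (A, C, E); B3 is not a chord tone.
It is approached by step down from C4 and left by step up to C4.
Step away and step back to the same note — a neighbor tone (lower neighbor).
The harmony at that moment is E minor triad (E, G, B); D4 is not a chord tone.
It is approached by leap down from B4 and left by step up to E4.
Leap in, step out — an appoggiatura.
The harmony at that moment is A minor seventh chord (A, C, E, G); D4 is not a chord tone.
It is approached by step down from E4 and left by leap up to A4.
Step in, leap out — an escape tone.

B3 (beat 2) — neighbor tone; D4 (beat 6) — appoggiatura; D4 (beat 10) — escape tone.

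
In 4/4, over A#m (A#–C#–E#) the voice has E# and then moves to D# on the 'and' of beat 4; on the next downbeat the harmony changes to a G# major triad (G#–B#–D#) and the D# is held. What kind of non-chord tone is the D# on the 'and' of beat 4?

Anticipation.

The harmony at that moment is A# minor triad (A#, C#, E#); D# is not a chord tone.
It is approached by step down from E# and then sustained as the same pitch into the next harmony.
Arriving early and becoming a chord tone when the harmony changes — an anticipation.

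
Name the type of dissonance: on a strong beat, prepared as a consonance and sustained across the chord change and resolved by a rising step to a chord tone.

Retardation.

Approach: by preparation — the pitch is first a chord tone, then held (tied or repeated) while the harmony changes under it. Departure: up by step. Metric position: strong.
A prepared dissonance that resolves upward by step — a retardation. (The same figure resolving downward would be a suspension.)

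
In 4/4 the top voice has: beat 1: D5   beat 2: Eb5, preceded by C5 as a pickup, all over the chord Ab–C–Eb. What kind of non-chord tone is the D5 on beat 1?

Passing tone.

The harmony at that moment is Ab major triad (Ab, C, Eb); D5 is not a chord tone.
It is approached by step up from C5 and left by step up to Eb5.
Step in, step out in the same direction — a passing tone.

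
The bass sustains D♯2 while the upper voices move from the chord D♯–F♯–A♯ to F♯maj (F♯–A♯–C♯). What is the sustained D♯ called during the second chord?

Pedal tone (pedal point).

The harmony at that moment is F♯ major triad (F♯, A♯, C♯); D♯2 is not a chord tone.
It is held over (the same pitch as the preceding D♯2) and then sustained as the same pitch into the next harmony.
Sustained through a change of harmony — a pedal tone.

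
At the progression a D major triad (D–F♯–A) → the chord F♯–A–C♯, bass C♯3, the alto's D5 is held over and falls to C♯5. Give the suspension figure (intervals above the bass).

9–8 suspension.

At the second chord the bass is C♯3. The suspended D5 lies a ninth above the bass; after resolving down by step to C♯5, the interval above the bass becomes an octave.
Suspension figures are named by those two intervals: 9–8.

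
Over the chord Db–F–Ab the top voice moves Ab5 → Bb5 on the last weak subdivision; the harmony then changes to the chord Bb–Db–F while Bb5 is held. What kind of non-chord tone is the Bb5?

The harmony at that moment is Db major triad (Db, F, Ab); Bb5 is not a chord tone.
It is approached by step up from Ab5 and then sustained as the same pitch into the next harmony.
Arriving early and becoming a chord tone when the harmony changes — an anticipation.

Bb5 is an anticipation.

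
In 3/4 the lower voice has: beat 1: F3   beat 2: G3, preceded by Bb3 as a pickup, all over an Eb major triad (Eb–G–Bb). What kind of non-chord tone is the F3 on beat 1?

The harmony at that moment is Eb major triad (Eb, G, Bb); F3 is not a chord tone.
It is approached by leap down from Bb3 and left by step up to G3.
Leap in, step out, metrically accented — an appoggiatura.

Appoggiatura.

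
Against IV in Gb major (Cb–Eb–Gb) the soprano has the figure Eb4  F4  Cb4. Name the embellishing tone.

F4 is an escape tone.

The harmony at that moment is Cb major triad (Cb, Eb, Gb); F4 is not a chord tone.
It is approached by step up from Eb4 and left by leap down to Cb4.
Step in, leap out — an escape tone.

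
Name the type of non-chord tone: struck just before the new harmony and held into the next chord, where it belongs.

Approach: ahead of the chord change (typically by step), so it is dissonant against the current harmony. Departure: none — the same pitch is restated or held and is a chord tone of the new harmony.
Dissonant first, consonant once the harmony catches up: the note simply arrives early — an anticipation. (The reverse timing, consonant first and dissonant after the change, would be a suspension or retardation.)

Anticipation.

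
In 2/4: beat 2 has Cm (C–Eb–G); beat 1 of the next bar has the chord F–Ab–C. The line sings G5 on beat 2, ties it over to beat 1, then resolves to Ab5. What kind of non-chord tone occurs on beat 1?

Retardation.

The harmony at that moment is F minor triad (F, Ab, C); G5 is not a chord tone.
It is held over (the same pitch as the preceding G5) and left by step up to Ab5.
Held over from the previous chord and resolving up by step — a retardation.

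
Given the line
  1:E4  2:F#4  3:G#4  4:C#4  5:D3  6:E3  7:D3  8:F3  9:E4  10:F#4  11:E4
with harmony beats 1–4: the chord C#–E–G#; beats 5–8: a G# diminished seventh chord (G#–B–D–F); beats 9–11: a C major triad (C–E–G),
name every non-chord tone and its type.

F#4 (beat 2) — passing tone; E3 (beat 6) — neighbor tone; F#4 (beat 10) — neighbor tone.

The harmony at that moment is C# minor triad (C#, E, G#); F#4 is not a chord tone.
It is approached by step up from E4 and left by step up to G#4.
Step in, step out in the same direction — a passing tone.
The harmony at that moment is G# diminished seventh chord (G#, B, D, F); E3 is not a chord tone.
It is approached by step up from D3 and left by step down to D3.
Step away and step back to the same note — a neighbor tone (upper neighbor).
The harmony at that moment is C major triad (C, E, G); F#4 is not a chord tone.
It is approached by step up from E4 and left by step down to E4.
Step away and step back to the same note — a neighbor tone (upper neighbor).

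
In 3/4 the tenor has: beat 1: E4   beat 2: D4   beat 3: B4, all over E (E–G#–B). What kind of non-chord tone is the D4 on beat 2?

Escape tone.

The harmony at that moment is E major triad (E, G#, B); D4 is not a chord tone.
It is approached by step down from E4 and left by leap up to B4.
Step in, leap out, on a weak beat — an escape tone.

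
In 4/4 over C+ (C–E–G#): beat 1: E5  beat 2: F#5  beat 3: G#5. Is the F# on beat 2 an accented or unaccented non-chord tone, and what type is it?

Unaccented passing tone.

The harmony at that moment is C augmented triad (C, E, G#); F#5 is not a chord tone.
It is approached by step up from E5 and left by step up to G#5.
Step in, step out in the same direction — a passing tone.
It falls on a weak beat, so it is unaccented.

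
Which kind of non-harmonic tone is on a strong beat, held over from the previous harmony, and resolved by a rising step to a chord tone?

Retardation.

Approach: by preparation — the pitch is first a chord tone, then held (tied or repeated) while the harmony changes under it. Departure: up by step. Metric position: strong.
A prepared dissonance that resolves upward by step — a retardation. (The same figure resolving downward would be a suspension.)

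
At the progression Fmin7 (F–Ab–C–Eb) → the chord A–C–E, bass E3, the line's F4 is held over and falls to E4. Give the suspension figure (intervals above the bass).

9–8 suspension.

At the second chord the bass is E3. The suspended F4 lies a ninth above the bass; after resolving down by step to E4, the interval above the bass becomes an octave.
Suspension figures are named by those two intervals: 9–8.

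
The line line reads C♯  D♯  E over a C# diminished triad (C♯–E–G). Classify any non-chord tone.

The harmony at that moment is C♯ diminished triad (C♯, E, G); D♯ is not a chord tone.
It is approached by step up from C♯ and left by step up to E.
Step in, step out in the same direction — a passing tone.

D♯ is a passing tone.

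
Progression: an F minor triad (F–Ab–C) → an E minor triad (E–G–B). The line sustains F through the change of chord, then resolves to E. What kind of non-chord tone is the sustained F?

F is a suspension.

The harmony at that moment is E minor triad (E, G, B); F is not a chord tone.
It is held over (the same pitch as the preceding F) and left by step down to E.
Held over from the previous chord and resolving down by step — a suspension.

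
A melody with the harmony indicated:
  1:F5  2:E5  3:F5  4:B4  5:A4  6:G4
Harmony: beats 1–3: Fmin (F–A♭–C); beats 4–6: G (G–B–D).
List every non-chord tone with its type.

The harmony at that moment is F minor triad (F, A♭, C); E5 is not a chord tone.
It is approached by step down from F5 and left by step up to F5.
Step away and step back to the same note — a neighbor tone (lower neighbor).
The harmony at that moment is G major triad (G, B, D); A4 is not a chord tone.
It is approached by step down from B4 and left by step down to G4.
Step in, step out in the same direction — a passing tone.

E5 (beat 2) — neighbor tone; A4 (beat 5) — passing tone.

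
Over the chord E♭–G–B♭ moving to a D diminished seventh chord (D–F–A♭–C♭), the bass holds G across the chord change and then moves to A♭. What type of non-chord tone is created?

G is a retardation.

The harmony at that moment is D diminished seventh chord (D, F, A♭, C♭); G is not a chord tone.
It is held over (the same pitch as the preceding G) and left by step up to A♭.
Held over from the previous chord and resolving up by step — a retardation.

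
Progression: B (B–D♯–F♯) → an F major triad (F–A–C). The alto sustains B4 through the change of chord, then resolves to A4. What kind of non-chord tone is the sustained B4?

B4 is a suspension.

The harmony at that moment is F major triad (F, A, C); B4 is not a chord tone.
It is held over (the same pitch as the preceding B4) and left by step down to A4.
Held over from the previous chord and resolving down by step — a suspension.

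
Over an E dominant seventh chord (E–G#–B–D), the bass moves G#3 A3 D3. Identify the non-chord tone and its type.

The harmony at that moment is E dominant seventh chord (E, G#, B, D); A3 is not a chord tone.
It is approached by step up from G#3 and left by leap down to D3.
Step in, leap out — an escape tone.

A3 is an escape tone.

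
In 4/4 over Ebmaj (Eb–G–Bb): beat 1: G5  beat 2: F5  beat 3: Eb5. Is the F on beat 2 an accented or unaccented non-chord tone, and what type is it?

Unaccented passing tone.

The harmony at that moment is Eb major triad (Eb, G, Bb); F5 is not a chord tone.
It is approached by step down from G5 and left by step down to Eb5.
Step in, step out in the same direction — a passing tone.
It falls on a weak beat, so it is unaccented.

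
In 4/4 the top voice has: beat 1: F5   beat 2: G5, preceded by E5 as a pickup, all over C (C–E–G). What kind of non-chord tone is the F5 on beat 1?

Passing tone.

The harmony at that moment is C major triad (C, E, G); F5 is not a chord tone.
It is approached by step up from E5 and left by step up to G5.
Step in, step out in the same direction — a passing tone.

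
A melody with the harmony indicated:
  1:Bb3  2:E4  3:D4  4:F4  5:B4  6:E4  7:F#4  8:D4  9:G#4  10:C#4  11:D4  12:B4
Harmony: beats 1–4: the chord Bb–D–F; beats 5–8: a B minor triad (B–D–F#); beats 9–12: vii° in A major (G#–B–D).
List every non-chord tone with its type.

E4 (beat 2) — appoggiatura; E4 (beat 6) — appoggiatura; C#4 (beat 10) — appoggiatura.

The harmony at that moment is Bb major triad (Bb, D, F); E4 is not a chord tone.
It is approached by leap up from Bb3 and left by step down to D4.
Leap in, step out — an appoggiatura.
The harmony at that moment is B minor triad (B, D, F#); E4 is not a chord tone.
It is approached by leap down from B4 and left by step up to F#4.
Leap in, step out — an appoggiatura.
The harmony at that moment is G# diminished triad (G#, B, D); C#4 is not a chord tone.
It is approached by leap down from G#4 and left by step up to D4.
Leap in, step out — an appoggiatura.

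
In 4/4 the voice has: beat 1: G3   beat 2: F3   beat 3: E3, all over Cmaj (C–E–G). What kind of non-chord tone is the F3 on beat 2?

The harmony at that moment is C major triad (C, E, G); F3 is not a chord tone.
It is approached by step down from G3 and left by step down to E3.
Step in, step out in the same direction — a passing tone.

Passing tone.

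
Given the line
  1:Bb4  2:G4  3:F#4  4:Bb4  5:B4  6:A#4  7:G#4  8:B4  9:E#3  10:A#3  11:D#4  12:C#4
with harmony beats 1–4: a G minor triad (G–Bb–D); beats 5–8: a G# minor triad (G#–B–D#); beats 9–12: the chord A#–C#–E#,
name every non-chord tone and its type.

F#4 (beat 3) — escape tone; A#4 (beat 6) — passing tone; D#4 (beat 11) — appoggiatura.

The harmony at that moment is G minor triad (G, Bb, D); F#4 is not a chord tone.
It is approached by step down from G4 and left by leap up to Bb4.
Step in, leap out — an escape tone.
The harmony at that moment is G# minor triad (G#, B, D#); A#4 is not a chord tone.
It is approached by step down from B4 and left by step down to G#4.
Step in, step out in the same direction — a passing tone.
The harmony at that moment is A# minor triad (A#, C#, E#); D#4 is not a chord tone.
It is approached by leap up from A#3 and left by step down to C#4.
Leap in, step out — an appoggiatura.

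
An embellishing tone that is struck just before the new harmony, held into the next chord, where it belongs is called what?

Anticipation.

Approach: ahead of the chord change (typically by step), so it is dissonant against the current harmony. Departure: none — the same pitch is restated or held and is a chord tone of the new harmony.
Dissonant first, consonant once the harmony catches up: the note simply arrives early — an anticipation. (The reverse timing, consonant first and dissonant after the change, would be a suspension or retardation.)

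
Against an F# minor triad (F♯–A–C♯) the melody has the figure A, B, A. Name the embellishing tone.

The harmony at that moment is F♯ minor triad (F♯, A, C♯); B is not a chord tone.
It is approached by step up from A and left by step down to A.
Step away and step back to the same note — a neighbor tone (upper neighbor).

B is a neighbor tone.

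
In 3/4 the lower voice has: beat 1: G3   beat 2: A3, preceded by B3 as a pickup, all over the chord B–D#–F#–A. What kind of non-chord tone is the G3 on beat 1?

The harmony at that moment is B dominant seventh chord (B, D#, F#, A); G3 is not a chord tone.
It is approached by leap down from B3 and left by step up to A3.
Leap in, step out, metrically accented — an appoggiatura.

Appoggiatura.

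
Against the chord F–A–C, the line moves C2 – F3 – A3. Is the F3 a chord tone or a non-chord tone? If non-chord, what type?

Chord tone (the root of F major triad).

F major triad contains F, A, C; F is the root, so it is a chord tone.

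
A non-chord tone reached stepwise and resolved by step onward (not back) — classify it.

Approach: by step. Departure: by step, continuing in the same direction.
Stepwise on both sides with no change of direction means the note fills in the space between two different chord tones — a passing tone. (Had it turned back to its starting note it would be a neighbor tone instead.)

Passing tone.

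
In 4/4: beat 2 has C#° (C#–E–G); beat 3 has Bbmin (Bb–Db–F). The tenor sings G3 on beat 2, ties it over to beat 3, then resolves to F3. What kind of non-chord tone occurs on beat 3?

The harmony at that moment is Bb minor triad (Bb, Db, F); G3 is not a chord tone.
It is held over (the same pitch as the preceding G3) and left by step down to F3.
Held over from the previous chord and resolving down by step — a suspension.

Suspension.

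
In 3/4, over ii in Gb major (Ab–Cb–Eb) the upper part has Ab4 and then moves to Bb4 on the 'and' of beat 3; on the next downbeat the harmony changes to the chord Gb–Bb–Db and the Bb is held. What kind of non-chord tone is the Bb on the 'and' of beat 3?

Anticipation.

The harmony at that moment is Ab minor triad (Ab, Cb, Eb); Bb4 is not a chord tone.
It is approached by step up from Ab4 and then sustained as the same pitch into the next harmony.
Arriving early and becoming a chord tone when the harmony changes — an anticipation.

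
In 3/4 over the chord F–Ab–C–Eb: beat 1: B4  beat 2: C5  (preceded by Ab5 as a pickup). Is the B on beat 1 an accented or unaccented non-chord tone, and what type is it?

The harmony at that moment is F minor seventh chord (F, Ab, C, Eb); B4 is not a chord tone.
It is approached by leap down from Ab5 and left by step up to C5.
Leap in, step out — an appoggiatura.
It falls on the downbeat, so it is accented.

Accented appoggiatura.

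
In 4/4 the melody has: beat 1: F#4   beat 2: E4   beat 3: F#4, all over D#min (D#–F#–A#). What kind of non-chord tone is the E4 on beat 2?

The harmony at that moment is D# minor triad (D#, F#, A#); E4 is not a chord tone.
It is approached by step down from F#4 and left by step up to F#4.
Step away and step back to the same note — a neighbor tone (lower neighbor).

Lower neighbor tone.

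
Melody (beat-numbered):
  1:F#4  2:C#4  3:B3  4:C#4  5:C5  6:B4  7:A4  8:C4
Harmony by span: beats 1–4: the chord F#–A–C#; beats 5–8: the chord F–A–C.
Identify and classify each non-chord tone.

The harmony at that moment is F# minor triad (F#, A, C#); B3 is not a chord tone.
It is approached by step down from C#4 and left by step up to C#4.
Step away and step back to the same note — a neighbor tone (lower neighbor).
The harmony at that moment is F major triad (F, A, C); B4 is not a chord tone.
It is approached by step down from C5 and left by step down to A4.
Step in, step out in the same direction — a passing tone.

B3 (beat 3) — neighbor tone; B4 (beat 6) — passing tone.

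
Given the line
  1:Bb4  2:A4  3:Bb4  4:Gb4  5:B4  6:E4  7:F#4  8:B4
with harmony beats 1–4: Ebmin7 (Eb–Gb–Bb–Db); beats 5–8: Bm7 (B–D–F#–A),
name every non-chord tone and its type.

The harmony at that moment is Eb minor seventh chord (Eb, Gb, Bb, Db); A4 is not a chord tone.
It is approached by step down from Bb4 and left by step up to Bb4.
Step away and step back to the same note — a neighbor tone (lower neighbor).
The harmony at that moment is B minor seventh chord (B, D, F#, A); E4 is not a chord tone.
It is approached by leap down from B4 and left by step up to F#4.
Leap in, step out — an appoggiatura.

A4 (beat 2) — neighbor tone; E4 (beat 6) — appoggiatura.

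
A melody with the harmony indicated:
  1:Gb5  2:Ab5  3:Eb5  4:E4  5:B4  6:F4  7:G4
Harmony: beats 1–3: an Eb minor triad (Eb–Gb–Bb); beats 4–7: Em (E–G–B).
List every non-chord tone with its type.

Ab5 (beat 2) — escape tone; F4 (beat 6) — appoggiatura.

The harmony at that moment is Eb minor triad (Eb, Gb, Bb); Ab5 is not a chord tone.
It is approached by step up from Gb5 and left by leap down to Eb5.
Step in, leap out — an escape tone.
The harmony at that moment is E minor triad (E, G, B); F4 is not a chord tone.
It is approached by leap down from B4 and left by step up to G4.
Leap in, step out — an appoggiatura.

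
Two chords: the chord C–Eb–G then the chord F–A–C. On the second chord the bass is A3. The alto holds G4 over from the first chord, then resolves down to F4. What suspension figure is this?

7–6 suspension.

At the second chord the bass is A3. The suspended G4 lies a seventh above the bass; after resolving down by step to F4, the interval above the bass becomes a sixth.
Suspension figures are named by those two intervals: 7–6.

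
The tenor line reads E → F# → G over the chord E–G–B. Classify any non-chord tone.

The harmony at that moment is E minor triad (E, G, B); F# is not a chord tone.
It is approached by step up from E and left by step up to G.
Step in, step out in the same direction — a passing tone.

F# is a passing tone.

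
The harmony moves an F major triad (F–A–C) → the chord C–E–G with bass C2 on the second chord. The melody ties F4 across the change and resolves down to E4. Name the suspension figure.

At the second chord the bass is C2. The suspended F4 lies a fourth above the bass; after resolving down by step to E4, the interval above the bass becomes a third.
Suspension figures are named by those two intervals: 4–3.

4–3 suspension.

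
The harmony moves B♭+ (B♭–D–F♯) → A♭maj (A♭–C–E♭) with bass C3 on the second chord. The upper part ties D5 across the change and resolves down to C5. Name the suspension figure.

At the second chord the bass is C3. The suspended D5 lies a ninth above the bass; after resolving down by step to C5, the interval above the bass becomes an octave.
Suspension figures are named by those two intervals: 9–8.

9–8 suspension.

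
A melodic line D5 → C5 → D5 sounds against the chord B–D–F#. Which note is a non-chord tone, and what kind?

The harmony at that moment is B minor triad (B, D, F#); C5 is not a chord tone.
It is approached by step down from D5 and left by step up to D5.
Step away and step back to the same note — a neighbor tone (lower neighbor).

C5 is a neighbor tone.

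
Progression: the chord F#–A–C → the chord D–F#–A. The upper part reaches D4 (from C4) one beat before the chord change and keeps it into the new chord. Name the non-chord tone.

D4 is an anticipation.

The harmony at that moment is F# diminished triad (F#, A, C); D4 is not a chord tone.
It is approached by step up from C4 and then sustained as the same pitch into the next harmony.
Arriving early and becoming a chord tone when the harmony changes — an anticipation.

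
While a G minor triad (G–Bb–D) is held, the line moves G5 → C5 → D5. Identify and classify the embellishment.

C5 is an appoggiatura.

The harmony at that moment is G minor triad (G, Bb, D); C5 is not a chord tone.
It is approached by leap down from G5 and left by step up to D5.
Leap in, step out — an appoggiatura.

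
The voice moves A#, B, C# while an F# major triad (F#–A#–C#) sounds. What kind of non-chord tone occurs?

The harmony at that moment is F# major triad (F#, A#, C#); B is not a chord tone.
It is approached by step up from A# and left by step up to C#.
Step in, step out in the same direction — a passing tone.

B is a passing tone.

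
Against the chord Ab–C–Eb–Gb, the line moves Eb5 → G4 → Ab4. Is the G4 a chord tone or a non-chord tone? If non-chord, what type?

Non-chord tone — an appoggiatura.

The harmony at that moment is Ab dominant seventh chord (Ab, C, Eb, Gb); G4 is not a chord tone.
It is approached by leap down from Eb5 and left by step up to Ab4.
Leap in, step out — an appoggiatura.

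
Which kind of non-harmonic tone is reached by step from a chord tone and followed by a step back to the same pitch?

Approach: by step. Departure: by step in the opposite direction, back to the starting pitch.
Stepwise on both sides but reversing to return to the same chord tone — a neighbor tone. (Had it continued onward in the same direction it would be a passing tone instead.)

Neighbor tone.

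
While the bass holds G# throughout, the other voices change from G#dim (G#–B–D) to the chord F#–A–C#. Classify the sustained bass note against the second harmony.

Pedal tone (pedal point).

The harmony at that moment is F# minor triad (F#, A, C#); G# is not a chord tone.
It is held over (the same pitch as the preceding G#) and then sustained as the same pitch into the next harmony.
Sustained through a change of harmony — a pedal tone.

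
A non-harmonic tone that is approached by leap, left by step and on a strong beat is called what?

Approach: by leap. Departure: by step. Metric position: strong.
Leap in, step out, in a metrically strong position — an appoggiatura. (It is the mirror image of the escape tone, which steps in and leaps out from a weak position.)

Appoggiatura.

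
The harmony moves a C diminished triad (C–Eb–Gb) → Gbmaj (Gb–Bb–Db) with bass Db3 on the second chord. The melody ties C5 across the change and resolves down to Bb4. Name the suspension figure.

7–6 suspension.

At the second chord the bass is Db3. The suspended C5 lies a seventh above the bass; after resolving down by step to Bb4, the interval above the bass becomes a sixth.
Suspension figures are named by those two intervals: 7–6.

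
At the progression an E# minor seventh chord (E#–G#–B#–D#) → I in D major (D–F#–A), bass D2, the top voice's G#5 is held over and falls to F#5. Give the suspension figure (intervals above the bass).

At the second chord the bass is D2. The suspended G#5 lies a fourth above the bass; after resolving down by step to F#5, the interval above the bass becomes a third.
Suspension figures are named by those two intervals: 4–3.

4–3 suspension.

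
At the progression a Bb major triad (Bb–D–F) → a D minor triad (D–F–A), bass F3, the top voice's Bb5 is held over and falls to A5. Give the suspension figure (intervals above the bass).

4–3 suspension.

At the second chord the bass is F3. The suspended Bb5 lies a fourth above the bass; after resolving down by step to A5, the interval above the bass becomes a third.
Suspension figures are named by those two intervals: 4–3.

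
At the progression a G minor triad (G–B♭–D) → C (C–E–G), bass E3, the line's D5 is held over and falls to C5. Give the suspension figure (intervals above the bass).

At the second chord the bass is E3. The suspended D5 lies a seventh above the bass; after resolving down by step to C5, the interval above the bass becomes a sixth.
Suspension figures are named by those two intervals: 7–6.

7–6 suspension.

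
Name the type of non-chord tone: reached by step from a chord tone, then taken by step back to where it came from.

Approach: by step. Departure: by step in the opposite direction, back to the starting pitch.
Stepwise on both sides but reversing to return to the same chord tone — a neighbor tone. (Had it continued onward in the same direction it would be a passing tone instead.)

Neighbor tone.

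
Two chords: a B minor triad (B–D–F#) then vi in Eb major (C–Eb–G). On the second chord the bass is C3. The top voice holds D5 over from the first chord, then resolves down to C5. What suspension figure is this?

9–8 suspension.

At the second chord the bass is C3. The suspended D5 lies a ninth above the bass; after resolving down by step to C5, the interval above the bass becomes an octave.
Suspension figures are named by those two intervals: 9–8.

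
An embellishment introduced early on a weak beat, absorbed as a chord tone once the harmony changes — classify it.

Approach: ahead of the chord change (typically by step), so it is dissonant against the current harmony. Departure: none — the same pitch is restated or held and is a chord tone of the new harmony.
Dissonant first, consonant once the harmony catches up: the note simply arrives early — an anticipation. (The reverse timing, consonant first and dissonant after the change, would be a suspension or retardation.)

Anticipation.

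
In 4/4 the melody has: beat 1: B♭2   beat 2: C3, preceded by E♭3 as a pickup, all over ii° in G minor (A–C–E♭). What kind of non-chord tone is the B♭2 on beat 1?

The harmony at that moment is A diminished triad (A, C, E♭); B♭2 is not a chord tone.
It is approached by leap down from E♭3 and left by step up to C3.
Leap in, step out, metrically accented — an appoggiatura.

Appoggiatura.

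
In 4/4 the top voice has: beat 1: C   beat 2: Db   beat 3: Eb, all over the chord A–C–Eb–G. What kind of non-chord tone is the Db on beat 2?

Passing tone.

The harmony at that moment is A half-diminished seventh chord (A, C, Eb, G); Db is not a chord tone.
It is approached by step up from C and left by step up to Eb.
Step in, step out in the same direction — a passing tone.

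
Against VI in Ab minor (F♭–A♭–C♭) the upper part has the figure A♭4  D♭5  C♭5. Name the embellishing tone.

The harmony at that moment is F♭ major triad (F♭, A♭, C♭); D♭5 is not a chord tone.
It is approached by leap up from A♭4 and left by step down to C♭5.
Leap in, step out — an appoggiatura.

D♭5 is an appoggiatura.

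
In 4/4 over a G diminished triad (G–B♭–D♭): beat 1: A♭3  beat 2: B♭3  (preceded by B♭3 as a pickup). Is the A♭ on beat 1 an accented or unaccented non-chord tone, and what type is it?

The harmony at that moment is G diminished triad (G, B♭, D♭); A♭3 is not a chord tone.
It is approached by step down from B♭3 and left by step up to B♭3.
Step away and step back to the same note — a neighbor tone (lower neighbor).
It falls on the downbeat, so it is accented.

Accented neighbor tone.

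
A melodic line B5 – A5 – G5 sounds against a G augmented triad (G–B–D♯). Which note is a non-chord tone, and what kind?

The harmony at that moment is G augmented triad (G, B, D♯); A5 is not a chord tone.
It is approached by step down from B5 and left by step down to G5.
Step in, step out in the same direction — a passing tone.

A5 is a passing tone.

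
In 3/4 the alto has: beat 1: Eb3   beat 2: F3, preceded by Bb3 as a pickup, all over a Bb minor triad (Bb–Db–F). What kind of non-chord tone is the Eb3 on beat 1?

Appoggiatura.

The harmony at that moment is Bb minor triad (Bb, Db, F); Eb3 is not a chord tone.
It is approached by leap down from Bb3 and left by step up to F3.
Leap in, step out, metrically accented — an appoggiatura.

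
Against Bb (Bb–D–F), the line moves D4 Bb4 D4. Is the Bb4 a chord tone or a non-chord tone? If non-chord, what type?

Chord tone (the root of Bb major triad).

Bb major triad contains Bb, D, F; Bb is the root, so it is a chord tone.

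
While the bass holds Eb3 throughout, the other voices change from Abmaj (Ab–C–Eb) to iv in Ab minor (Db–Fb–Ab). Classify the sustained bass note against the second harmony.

Pedal tone (pedal point).

The harmony at that moment is Db minor triad (Db, Fb, Ab); Eb3 is not a chord tone.
It is held over (the same pitch as the preceding Eb3) and then sustained as the same pitch into the next harmony.
Sustained through a change of harmony — a pedal tone.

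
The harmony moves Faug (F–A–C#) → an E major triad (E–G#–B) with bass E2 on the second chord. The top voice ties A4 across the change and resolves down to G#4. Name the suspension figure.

At the second chord the bass is E2. The suspended A4 lies a fourth above the bass; after resolving down by step to G#4, the interval above the bass becomes a third.
Suspension figures are named by those two intervals: 4–3.

4–3 suspension.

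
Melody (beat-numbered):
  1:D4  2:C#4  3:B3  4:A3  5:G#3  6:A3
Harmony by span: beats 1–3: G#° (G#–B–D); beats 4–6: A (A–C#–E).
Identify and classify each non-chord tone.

The harmony at that moment is G# diminished triad (G#, B, D); C#4 is not a chord tone.
It is approached by step down from D4 and left by step down to B3.
Step in, step out in the same direction — a passing tone.
The harmony at that moment is A major triad (A, C#, E); G#3 is not a chord tone.
It is approached by step down from A3 and left by step up to A3.
Step away and step back to the same note — a neighbor tone (lower neighbor).

C#4 (beat 2) — passing tone; G#3 (beat 5) — neighbor tone.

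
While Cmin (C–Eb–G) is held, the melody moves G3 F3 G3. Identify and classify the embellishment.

F3 is a neighbor tone.

The harmony at that moment is C minor triad (C, Eb, G); F3 is not a chord tone.
It is approached by step down from G3 and left by step up to G3.
Step away and step back to the same note — a neighbor tone (lower neighbor).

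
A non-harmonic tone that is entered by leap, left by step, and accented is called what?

Appoggiatura.

Approach: by leap. Departure: by step. Metric position: strong.
Leap in, step out, in a metrically strong position — an appoggiatura. (It is the mirror image of the escape tone, which steps in and leaps out from a weak position.)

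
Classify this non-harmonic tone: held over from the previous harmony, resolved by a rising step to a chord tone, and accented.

Approach: by preparation — the pitch is first a chord tone, then held (tied or repeated) while the harmony changes under it. Departure: up by step. Metric position: strong.
A prepared dissonance that resolves upward by step — a retardation. (The same figure resolving downward would be a suspension.)

Retardation.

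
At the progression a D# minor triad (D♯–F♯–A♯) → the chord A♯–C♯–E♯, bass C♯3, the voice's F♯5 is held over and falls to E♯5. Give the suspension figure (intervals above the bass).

4–3 suspension.

At the second chord the bass is C♯3. The suspended F♯5 lies a fourth above the bass; after resolving down by step to E♯5, the interval above the bass becomes a third.
Suspension figures are named by those two intervals: 4–3.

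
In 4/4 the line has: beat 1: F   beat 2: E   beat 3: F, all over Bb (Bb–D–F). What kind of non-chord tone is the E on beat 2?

Lower neighbor tone.

The harmony at that moment is Bb major triad (Bb, D, F); E is not a chord tone.
It is approached by step down from F and left by step up to F.
Step away and step back to the same note — a neighbor tone (lower neighbor).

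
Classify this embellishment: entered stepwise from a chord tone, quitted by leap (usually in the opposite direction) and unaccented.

Approach: by step. Departure: by leap. Metric position: weak.
Step in, leap out, from a weak position — an escape tone (échappée). (It is the mirror image of the appoggiatura, which leaps in and steps out on a strong beat.)

Escape tone.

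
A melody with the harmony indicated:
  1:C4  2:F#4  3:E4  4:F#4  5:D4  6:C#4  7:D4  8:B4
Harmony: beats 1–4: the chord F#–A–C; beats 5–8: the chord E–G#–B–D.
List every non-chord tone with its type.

E4 (beat 3) — neighbor tone; C#4 (beat 6) — neighbor tone.

The harmony at that moment is F# diminished triad (F#, A, C); E4 is not a chord tone.
It is approached by step down from F#4 and left by step up to F#4.
Step away and step back to the same note — a neighbor tone (lower neighbor).
The harmony at that moment is E dominant seventh chord (E, G#, B, D); C#4 is not a chord tone.
It is approached by step down from D4 and left by step up to D4.
Step away and step back to the same note — a neighbor tone (lower neighbor).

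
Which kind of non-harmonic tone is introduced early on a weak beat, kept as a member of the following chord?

Anticipation.

Approach: ahead of the chord change (typically by step), so it is dissonant against the current harmony. Departure: none — the same pitch is restated or held and is a chord tone of the new harmony.
Dissonant first, consonant once the harmony catches up: the note simply arrives early — an anticipation. (The reverse timing, consonant first and dissonant after the change, would be a suspension or retardation.)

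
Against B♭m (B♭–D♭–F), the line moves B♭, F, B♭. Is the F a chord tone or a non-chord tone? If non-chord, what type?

Bb minor triad contains B♭, D♭, F; F is the fifth, so it is a chord tone.

Chord tone (the fifth of Bb minor triad).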